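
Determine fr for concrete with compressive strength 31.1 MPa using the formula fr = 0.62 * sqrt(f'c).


fr = 0.62 * sqrt(31.1)
= 3.458 MPa

3.458


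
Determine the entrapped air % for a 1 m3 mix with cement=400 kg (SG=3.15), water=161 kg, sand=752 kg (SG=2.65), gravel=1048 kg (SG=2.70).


Vol cement = 400 / (3.15 * 1000) = 0.126984 m3
Vol water = 161 / 1000 = 0.161 m3
Vol sand = 752 / (2.65 * 1000) = 0.283774 m3
Vol gravel = 1048 / (2.70 * 1000) = 0.388148 m3
Total solid + water volume = 0.959906 m3
Air = (1 - 0.959906) * 100 = 4.01%

4.01


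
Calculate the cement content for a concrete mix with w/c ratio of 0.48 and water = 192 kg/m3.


Cement = water / (w/c)
= 192 / 0.48
= 400.0 kg/m3

400.0


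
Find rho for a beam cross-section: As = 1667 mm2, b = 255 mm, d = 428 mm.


rho = As / (b * d)
= 1667 / (255 * 428)
= 0.0153

0.0153


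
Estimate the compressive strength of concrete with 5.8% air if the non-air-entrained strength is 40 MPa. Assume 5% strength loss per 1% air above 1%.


Strength loss = (5.8 - 1) * 5 = 24.0%
f'c = 40 * (1 - 24.0/100)
= 30.4 MPa

30.4


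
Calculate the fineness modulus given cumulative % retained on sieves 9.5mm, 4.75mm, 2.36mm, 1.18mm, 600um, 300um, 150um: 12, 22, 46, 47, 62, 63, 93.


FM = sum(cumulative % retained) / 100
= 345 / 100
= 3.45

3.45


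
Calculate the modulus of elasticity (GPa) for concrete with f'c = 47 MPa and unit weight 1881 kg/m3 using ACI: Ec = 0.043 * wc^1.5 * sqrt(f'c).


Ec = 0.043 * 1881^1.5 * sqrt(47) / 1000
= 24.05 GPa

24.05


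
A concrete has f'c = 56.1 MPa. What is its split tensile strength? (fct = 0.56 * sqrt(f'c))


fct = 0.56 * sqrt(56.1)
= 0.56 * 7.49
= 4.194 MPa

4.194


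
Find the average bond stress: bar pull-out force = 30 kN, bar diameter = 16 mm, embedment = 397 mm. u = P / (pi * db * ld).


u = P / (pi * db * ld)
= 30 * 1000 / (pi * 16 * 397)
= 1.503 MPa

1.503


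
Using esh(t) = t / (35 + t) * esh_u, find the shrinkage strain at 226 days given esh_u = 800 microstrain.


esh(226) = 226 / (35 + 226) * 800
= 226 / 261 * 800
= 692.7 microstrain

692.7


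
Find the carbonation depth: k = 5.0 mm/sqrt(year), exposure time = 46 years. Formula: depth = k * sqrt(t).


depth = k * sqrt(t)
= 5.0 * sqrt(46)
= 33.91 mm

33.91


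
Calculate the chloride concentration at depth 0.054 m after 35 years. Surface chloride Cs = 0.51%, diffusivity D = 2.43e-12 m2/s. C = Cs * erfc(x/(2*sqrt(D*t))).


t_seconds = 35 * 365.25 * 24 * 3600 = 1104516000.0 s
arg = 0.054 / (2 * sqrt(2.43e-12 * 1104516000.0))
= 0.5212
erfc(0.5212) = 0.4611
C = 0.51 * 0.4611 = 0.2352%

0.2352


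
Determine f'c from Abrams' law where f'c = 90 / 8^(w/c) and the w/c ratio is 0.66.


f'c = 90 / 8^0.66
= 90 / 3.945
= 22.81 MPa

22.81


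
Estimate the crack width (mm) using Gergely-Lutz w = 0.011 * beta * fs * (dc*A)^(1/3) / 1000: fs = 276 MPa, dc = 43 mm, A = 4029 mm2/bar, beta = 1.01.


w = 0.011 * beta * fs * (dc * A)^(1/3) / 1000
= 0.011 * 1.01 * 276 * (43 * 4029)^(1/3) / 1000
= 0.171 mm

0.171


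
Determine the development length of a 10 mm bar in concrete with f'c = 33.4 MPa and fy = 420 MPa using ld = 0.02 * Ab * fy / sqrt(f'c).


Ab = pi * 10^2 / 4 = 78.54 mm2
ld = 0.02 * 78.54 * 420 / sqrt(33.4)
= 114.2 mm

114.2


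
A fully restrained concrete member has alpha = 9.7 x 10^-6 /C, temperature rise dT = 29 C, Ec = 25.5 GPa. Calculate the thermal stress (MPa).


sigma = alpha * dT * Ec
= 9.7e-6 * 29 * 25.5 * 1000
= 7.173 MPa

7.173


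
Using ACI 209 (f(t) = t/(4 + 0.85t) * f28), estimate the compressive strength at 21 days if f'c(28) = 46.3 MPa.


f(21) = 21 / (4 + 0.85 * 21) * 46.3
= 21 / 21.85 * 46.3
= 44.5 MPa

44.5


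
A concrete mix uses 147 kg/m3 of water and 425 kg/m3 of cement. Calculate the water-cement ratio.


w/c = water / cement
w/c = 147 / 425 = 0.346

0.346


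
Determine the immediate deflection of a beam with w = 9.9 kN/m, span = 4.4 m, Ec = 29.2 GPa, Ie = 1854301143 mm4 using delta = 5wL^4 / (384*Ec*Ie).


Convert: L = 4.4 m = 4400 mm, Ec = 29.2 GPa = 29200 MPa
delta = 5 * 9.9 * 4400^4 / (384 * 29200 * 1854301143)
= 0.89 mm

0.89


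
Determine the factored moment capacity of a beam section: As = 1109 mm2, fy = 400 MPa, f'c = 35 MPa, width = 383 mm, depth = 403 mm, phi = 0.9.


a = As * fy / (0.85 * f'c * b)
= 1109 * 400 / (0.85 * 35 * 383)
= 38.9319 mm
Mn = As * fy * (d - a/2) / 10^6
= 170.1357 kN-m
phi*Mn = 0.9 * 170.1357 = 153.12 kN-m

153.12


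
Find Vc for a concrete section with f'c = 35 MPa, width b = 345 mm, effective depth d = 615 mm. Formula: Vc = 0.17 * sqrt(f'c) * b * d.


Vc = 0.17 * sqrt(35) * 345 * 615 / 1000
= 213.39 kN

213.39


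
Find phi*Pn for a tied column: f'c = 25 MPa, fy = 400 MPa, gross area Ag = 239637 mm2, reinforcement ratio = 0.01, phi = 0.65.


Ast = rho * Ag = 0.01 * 239637 = 2396.37 mm2
phi*Pn = 0.65 * 0.80 * (0.85 * 25 * (239637 - 2396.37) + 400 * 2396.37) / 1000
= 3119.95 kN

3119.95


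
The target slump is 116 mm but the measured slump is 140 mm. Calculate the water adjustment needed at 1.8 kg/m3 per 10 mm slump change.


Difference = 116 - 140 = -24 mm
Water adjustment = -24 * 1.8 / 10 = -4.3 kg/m3

-4.3


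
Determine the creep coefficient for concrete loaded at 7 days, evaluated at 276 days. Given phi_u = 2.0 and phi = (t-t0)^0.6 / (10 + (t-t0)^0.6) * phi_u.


dt = 276 - 7 = 269
phi = 269^0.6 / (10 + 269^0.6) * 2.0
= 1.483

1.483


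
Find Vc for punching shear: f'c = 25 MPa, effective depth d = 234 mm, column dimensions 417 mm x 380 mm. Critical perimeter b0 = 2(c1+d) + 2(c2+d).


b0 = 2*(417 + 234) + 2*(380 + 234) = 2530 mm
Vc = 0.33 * sqrt(25) * 2530 * 234 / 1000
= 976.83 kN

976.83


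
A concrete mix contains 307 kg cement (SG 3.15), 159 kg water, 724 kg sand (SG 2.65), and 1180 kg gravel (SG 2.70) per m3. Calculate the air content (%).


Vol cement = 307 / (3.15 * 1000) = 0.09746 m3
Vol water = 159 / 1000 = 0.159 m3
Vol sand = 724 / (2.65 * 1000) = 0.273208 m3
Vol gravel = 1180 / (2.70 * 1000) = 0.437037 m3
Total solid + water volume = 0.966705 m3
Air = (1 - 0.966705) * 100 = 3.33%

3.33


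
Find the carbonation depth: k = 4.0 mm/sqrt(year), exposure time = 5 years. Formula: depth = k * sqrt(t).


depth = k * sqrt(t)
= 4.0 * sqrt(5)
= 8.94 mm

8.94


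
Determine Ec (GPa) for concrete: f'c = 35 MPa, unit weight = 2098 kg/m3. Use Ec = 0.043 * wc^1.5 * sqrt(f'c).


Ec = 0.043 * 2098^1.5 * sqrt(35) / 1000
= 24.45 GPa

24.45


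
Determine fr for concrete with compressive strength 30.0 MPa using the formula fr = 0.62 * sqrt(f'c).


fr = 0.62 * sqrt(30.0)
= 3.396 MPa

3.396


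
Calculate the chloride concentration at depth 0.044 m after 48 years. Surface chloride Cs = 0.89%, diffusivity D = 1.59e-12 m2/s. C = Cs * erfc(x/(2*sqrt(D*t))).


t_seconds = 48 * 365.25 * 24 * 3600 = 1514764800.0 s
arg = 0.044 / (2 * sqrt(1.59e-12 * 1514764800.0))
= 0.4483
erfc(0.4483) = 0.5261
C = 0.89 * 0.5261 = 0.4682%

0.4682


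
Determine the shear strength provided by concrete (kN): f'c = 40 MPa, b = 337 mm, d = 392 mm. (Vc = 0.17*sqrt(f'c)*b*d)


Vc = 0.17 * sqrt(40) * 337 * 392 / 1000
= 142.03 kN

142.03


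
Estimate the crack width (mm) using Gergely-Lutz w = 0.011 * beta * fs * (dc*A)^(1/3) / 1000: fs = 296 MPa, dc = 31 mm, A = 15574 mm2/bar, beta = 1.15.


w = 0.011 * beta * fs * (dc * A)^(1/3) / 1000
= 0.011 * 1.15 * 296 * (31 * 15574)^(1/3) / 1000
= 0.294 mm

0.294


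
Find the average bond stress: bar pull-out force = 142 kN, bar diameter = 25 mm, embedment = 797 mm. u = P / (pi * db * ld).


u = P / (pi * db * ld)
= 142 * 1000 / (pi * 25 * 797)
= 2.269 MPa

2.269


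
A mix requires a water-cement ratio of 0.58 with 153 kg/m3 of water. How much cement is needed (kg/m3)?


Cement = water / (w/c)
= 153 / 0.58
= 263.8 kg/m3

263.8


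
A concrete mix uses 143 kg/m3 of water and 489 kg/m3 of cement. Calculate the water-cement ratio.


w/c = water / cement
w/c = 143 / 489 = 0.292

0.292


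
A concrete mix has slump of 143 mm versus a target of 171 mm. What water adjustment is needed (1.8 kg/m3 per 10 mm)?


Difference = 171 - 143 = 28 mm
Water adjustment = 28 * 1.8 / 10 = 5.0 kg/m3

5.0


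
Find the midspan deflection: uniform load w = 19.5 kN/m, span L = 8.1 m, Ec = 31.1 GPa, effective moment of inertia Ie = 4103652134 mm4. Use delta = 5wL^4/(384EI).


Convert: L = 8.1 m = 8100 mm, Ec = 31.1 GPa = 31100 MPa
delta = 5 * 19.5 * 8100^4 / (384 * 31100 * 4103652134)
= 8.56 mm

8.56


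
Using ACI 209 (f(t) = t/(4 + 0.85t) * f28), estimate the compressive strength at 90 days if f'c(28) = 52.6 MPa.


f(90) = 90 / (4 + 0.85 * 90) * 52.6
= 90 / 80.5 * 52.6
= 58.81 MPa

58.81


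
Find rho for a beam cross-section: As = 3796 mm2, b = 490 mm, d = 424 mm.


rho = As / (b * d)
= 3796 / (490 * 424)
= 0.0183

0.0183


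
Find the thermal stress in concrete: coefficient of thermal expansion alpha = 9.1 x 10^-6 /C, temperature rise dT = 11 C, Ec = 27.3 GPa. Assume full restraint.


sigma = alpha * dT * Ec
= 9.1e-6 * 11 * 27.3 * 1000
= 2.733 MPa

2.733


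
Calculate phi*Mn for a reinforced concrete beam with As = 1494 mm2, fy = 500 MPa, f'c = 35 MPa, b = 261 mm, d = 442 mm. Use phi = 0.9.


a = As * fy / (0.85 * f'c * b)
= 1494 * 500 / (0.85 * 35 * 261)
= 96.204 mm
Mn = As * fy * (d - a/2) / 10^6
= 294.2418 kN-m
phi*Mn = 0.9 * 294.2418 = 264.82 kN-m

264.82


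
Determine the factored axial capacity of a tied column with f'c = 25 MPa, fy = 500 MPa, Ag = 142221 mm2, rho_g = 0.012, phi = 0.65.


Ast = rho * Ag = 0.012 * 142221 = 1706.652 mm2
phi*Pn = 0.65 * 0.80 * (0.85 * 25 * (142221 - 1706.652) + 500 * 1706.652) / 1000
= 1996.41 kN

1996.41


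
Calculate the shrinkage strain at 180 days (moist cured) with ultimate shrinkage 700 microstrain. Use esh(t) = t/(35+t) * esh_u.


esh(180) = 180 / (35 + 180) * 700
= 180 / 215 * 700
= 586.0 microstrain

586.0


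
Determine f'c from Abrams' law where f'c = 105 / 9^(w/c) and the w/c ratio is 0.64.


f'c = 105 / 9^0.64
= 105 / 4.081
= 25.73 MPa

25.73


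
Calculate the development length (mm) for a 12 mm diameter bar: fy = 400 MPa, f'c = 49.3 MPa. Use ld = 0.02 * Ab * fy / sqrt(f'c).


Ab = pi * 12^2 / 4 = 113.097 mm2
ld = 0.02 * 113.097 * 400 / sqrt(49.3)
= 128.9 mm

128.9


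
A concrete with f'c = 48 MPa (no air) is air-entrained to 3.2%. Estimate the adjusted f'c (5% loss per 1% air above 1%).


Strength loss = (3.2 - 1) * 5 = 11.0%
f'c = 48 * (1 - 11.0/100)
= 42.72 MPa

42.72


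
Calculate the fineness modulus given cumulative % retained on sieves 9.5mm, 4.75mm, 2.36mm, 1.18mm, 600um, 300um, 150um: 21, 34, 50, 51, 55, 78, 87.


FM = sum(cumulative % retained) / 100
= 376 / 100
= 3.76

3.76


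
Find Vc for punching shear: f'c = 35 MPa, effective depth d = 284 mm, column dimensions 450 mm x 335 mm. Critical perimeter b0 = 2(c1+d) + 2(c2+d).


b0 = 2*(450 + 284) + 2*(335 + 284) = 2706 mm
Vc = 0.33 * sqrt(35) * 2706 * 284 / 1000
= 1500.36 kN

1500.36


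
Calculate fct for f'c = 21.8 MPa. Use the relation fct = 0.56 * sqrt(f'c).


fct = 0.56 * sqrt(21.8)
= 0.56 * 4.669
= 2.615 MPa

2.615


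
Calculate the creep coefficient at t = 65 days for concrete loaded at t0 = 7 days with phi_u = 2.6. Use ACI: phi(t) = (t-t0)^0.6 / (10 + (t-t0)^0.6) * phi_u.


dt = 65 - 7 = 58
phi = 58^0.6 / (10 + 58^0.6) * 2.6
= 1.387

1.387


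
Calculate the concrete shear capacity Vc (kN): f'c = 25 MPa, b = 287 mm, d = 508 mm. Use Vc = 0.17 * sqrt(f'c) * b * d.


Vc = 0.17 * sqrt(25) * 287 * 508 / 1000
= 123.93 kN

123.93


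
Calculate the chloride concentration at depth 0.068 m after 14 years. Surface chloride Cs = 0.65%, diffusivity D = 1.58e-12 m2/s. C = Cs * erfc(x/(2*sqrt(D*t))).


t_seconds = 14 * 365.25 * 24 * 3600 = 441806400.0 s
arg = 0.068 / (2 * sqrt(1.58e-12 * 441806400.0))
= 1.2869
erfc(1.2869) = 0.0688
C = 0.65 * 0.0688 = 0.0447%

0.0447


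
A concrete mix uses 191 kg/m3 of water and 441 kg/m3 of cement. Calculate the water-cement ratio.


w/c = water / cement
w/c = 191 / 441 = 0.433

0.433


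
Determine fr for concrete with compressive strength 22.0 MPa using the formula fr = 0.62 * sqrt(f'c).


fr = 0.62 * sqrt(22.0)
= 2.908 MPa

2.908


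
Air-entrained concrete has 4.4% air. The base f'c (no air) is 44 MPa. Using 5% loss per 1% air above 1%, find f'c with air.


Strength loss = (4.4 - 1) * 5 = 17.0%
f'c = 44 * (1 - 17.0/100)
= 36.52 MPa

36.52


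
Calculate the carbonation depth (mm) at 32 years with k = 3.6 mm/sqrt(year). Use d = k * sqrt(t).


depth = k * sqrt(t)
= 3.6 * sqrt(32)
= 20.36 mm

20.36


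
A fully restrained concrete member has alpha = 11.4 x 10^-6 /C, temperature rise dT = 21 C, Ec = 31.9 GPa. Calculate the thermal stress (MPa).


sigma = alpha * dT * Ec
= 11.4e-6 * 21 * 31.9 * 1000
= 7.637 MPa

7.637


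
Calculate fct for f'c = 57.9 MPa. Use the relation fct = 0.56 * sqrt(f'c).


fct = 0.56 * sqrt(57.9)
= 0.56 * 7.609
= 4.261 MPa

4.261


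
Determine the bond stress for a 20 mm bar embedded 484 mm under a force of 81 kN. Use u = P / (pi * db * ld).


u = P / (pi * db * ld)
= 81 * 1000 / (pi * 20 * 484)
= 2.664 MPa

2.664


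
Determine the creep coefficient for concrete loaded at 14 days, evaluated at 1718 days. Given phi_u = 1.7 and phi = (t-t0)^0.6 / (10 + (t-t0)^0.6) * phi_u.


dt = 1718 - 14 = 1704
phi = 1704^0.6 / (10 + 1704^0.6) * 1.7
= 1.525

1.525


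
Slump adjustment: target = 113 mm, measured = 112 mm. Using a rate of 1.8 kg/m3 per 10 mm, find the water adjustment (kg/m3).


Difference = 113 - 112 = 1 mm
Water adjustment = 1 * 1.8 / 10 = 0.2 kg/m3

0.2


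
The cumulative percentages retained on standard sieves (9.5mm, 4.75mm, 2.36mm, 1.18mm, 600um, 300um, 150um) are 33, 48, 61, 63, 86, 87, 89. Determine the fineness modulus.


FM = sum(cumulative % retained) / 100
= 467 / 100
= 4.67

4.67


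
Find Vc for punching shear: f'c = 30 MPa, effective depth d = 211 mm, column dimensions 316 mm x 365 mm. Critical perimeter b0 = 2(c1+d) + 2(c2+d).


b0 = 2*(316 + 211) + 2*(365 + 211) = 2206 mm
Vc = 0.33 * sqrt(30) * 2206 * 211 / 1000
= 841.32 kN

841.32


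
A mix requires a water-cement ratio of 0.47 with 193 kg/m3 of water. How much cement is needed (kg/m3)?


Cement = water / (w/c)
= 193 / 0.47
= 410.6 kg/m3

410.6


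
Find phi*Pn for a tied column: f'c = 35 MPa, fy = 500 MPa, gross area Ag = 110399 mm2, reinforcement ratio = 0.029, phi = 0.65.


Ast = rho * Ag = 0.029 * 110399 = 3201.571 mm2
phi*Pn = 0.65 * 0.80 * (0.85 * 35 * (110399 - 3201.571) + 500 * 3201.571) / 1000
= 2490.75 kN

2490.75


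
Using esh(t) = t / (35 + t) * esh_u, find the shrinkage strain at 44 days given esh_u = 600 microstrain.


esh(44) = 44 / (35 + 44) * 600
= 44 / 79 * 600
= 334.2 microstrain

334.2


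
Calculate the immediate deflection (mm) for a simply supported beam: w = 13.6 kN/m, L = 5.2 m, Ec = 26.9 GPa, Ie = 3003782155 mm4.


Convert: L = 5.2 m = 5200 mm, Ec = 26.9 GPa = 26900 MPa
delta = 5 * 13.6 * 5200^4 / (384 * 26900 * 3003782155)
= 1.6 mm

1.6


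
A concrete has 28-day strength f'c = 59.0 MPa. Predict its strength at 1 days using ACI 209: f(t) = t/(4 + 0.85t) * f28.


f(1) = 1 / (4 + 0.85 * 1) * 59.0
= 1 / 4.85 * 59.0
= 12.16 MPa

12.16


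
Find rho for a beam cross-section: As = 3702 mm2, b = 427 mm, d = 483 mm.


rho = As / (b * d)
= 3702 / (427 * 483)
= 0.0179

0.0179


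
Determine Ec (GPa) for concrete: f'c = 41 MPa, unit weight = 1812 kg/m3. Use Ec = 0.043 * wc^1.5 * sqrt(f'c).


Ec = 0.043 * 1812^1.5 * sqrt(41) / 1000
= 21.24 GPa

21.24


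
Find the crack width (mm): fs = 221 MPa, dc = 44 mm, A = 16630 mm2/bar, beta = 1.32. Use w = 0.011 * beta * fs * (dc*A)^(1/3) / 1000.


w = 0.011 * beta * fs * (dc * A)^(1/3) / 1000
= 0.011 * 1.32 * 221 * (44 * 16630)^(1/3) / 1000
= 0.289 mm

0.289


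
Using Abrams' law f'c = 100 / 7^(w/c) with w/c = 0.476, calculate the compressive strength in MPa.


f'c = 100 / 7^0.476
= 100 / 2.525
= 39.6 MPa

39.6


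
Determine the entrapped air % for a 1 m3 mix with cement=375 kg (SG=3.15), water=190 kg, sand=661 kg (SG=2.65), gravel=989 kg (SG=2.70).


Vol cement = 375 / (3.15 * 1000) = 0.119048 m3
Vol water = 190 / 1000 = 0.19 m3
Vol sand = 661 / (2.65 * 1000) = 0.249434 m3
Vol gravel = 989 / (2.70 * 1000) = 0.366296 m3
Total solid + water volume = 0.924778 m3
Air = (1 - 0.924778) * 100 = 7.52%

7.52


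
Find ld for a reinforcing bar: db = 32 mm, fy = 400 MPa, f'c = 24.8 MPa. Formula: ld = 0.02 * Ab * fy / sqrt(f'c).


Ab = pi * 32^2 / 4 = 804.248 mm2
ld = 0.02 * 804.248 * 400 / sqrt(24.8)
= 1292.0 mm

1292.0


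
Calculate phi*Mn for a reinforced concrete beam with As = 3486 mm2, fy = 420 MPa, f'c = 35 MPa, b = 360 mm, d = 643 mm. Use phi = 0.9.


a = As * fy / (0.85 * f'c * b)
= 3486 * 420 / (0.85 * 35 * 360)
= 136.7059 mm
Mn = As * fy * (d - a/2) / 10^6
= 841.3523 kN-m
phi*Mn = 0.9 * 841.3523 = 757.22 kN-m

757.22


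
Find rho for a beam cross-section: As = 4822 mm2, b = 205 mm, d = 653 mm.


rho = As / (b * d)
= 4822 / (205 * 653)
= 0.036

0.036


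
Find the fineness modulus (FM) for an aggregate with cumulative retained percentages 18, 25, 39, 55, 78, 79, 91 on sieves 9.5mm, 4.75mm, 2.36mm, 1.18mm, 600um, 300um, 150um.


FM = sum(cumulative % retained) / 100
= 385 / 100
= 3.85

3.85


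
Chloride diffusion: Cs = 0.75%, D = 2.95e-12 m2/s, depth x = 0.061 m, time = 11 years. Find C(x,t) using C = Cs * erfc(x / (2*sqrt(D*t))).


t_seconds = 11 * 365.25 * 24 * 3600 = 347133600.0 s
arg = 0.061 / (2 * sqrt(2.95e-12 * 347133600.0))
= 0.9531
erfc(0.9531) = 0.1777
C = 0.75 * 0.1777 = 0.1333%

0.1333


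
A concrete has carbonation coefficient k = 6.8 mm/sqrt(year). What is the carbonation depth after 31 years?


depth = k * sqrt(t)
= 6.8 * sqrt(31)
= 37.86 mm

37.86


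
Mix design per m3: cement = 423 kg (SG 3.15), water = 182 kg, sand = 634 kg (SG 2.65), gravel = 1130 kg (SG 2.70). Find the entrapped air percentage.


Vol cement = 423 / (3.15 * 1000) = 0.134286 m3
Vol water = 182 / 1000 = 0.182 m3
Vol sand = 634 / (2.65 * 1000) = 0.239245 m3
Vol gravel = 1130 / (2.70 * 1000) = 0.418519 m3
Total solid + water volume = 0.97405 m3
Air = (1 - 0.97405) * 100 = 2.6%

2.6


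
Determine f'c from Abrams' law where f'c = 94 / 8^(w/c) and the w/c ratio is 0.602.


f'c = 94 / 8^0.602
= 94 / 3.497
= 26.88 MPa

26.88


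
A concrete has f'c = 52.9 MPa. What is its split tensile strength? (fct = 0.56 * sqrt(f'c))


fct = 0.56 * sqrt(52.9)
= 0.56 * 7.273
= 4.073 MPa

4.073


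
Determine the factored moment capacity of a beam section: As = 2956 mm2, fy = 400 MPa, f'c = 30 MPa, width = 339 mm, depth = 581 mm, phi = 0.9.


a = As * fy / (0.85 * f'c * b)
= 2956 * 400 / (0.85 * 30 * 339)
= 136.7806 mm
Mn = As * fy * (d - a/2) / 10^6
= 606.1097 kN-m
phi*Mn = 0.9 * 606.1097 = 545.5 kN-m

545.5


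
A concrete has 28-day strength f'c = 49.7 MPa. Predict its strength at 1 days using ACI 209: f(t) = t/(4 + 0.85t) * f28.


f(1) = 1 / (4 + 0.85 * 1) * 49.7
= 1 / 4.85 * 49.7
= 10.25 MPa

10.25


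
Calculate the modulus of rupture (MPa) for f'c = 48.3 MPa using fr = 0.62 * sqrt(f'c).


fr = 0.62 * sqrt(48.3)
= 4.309 MPa

4.309


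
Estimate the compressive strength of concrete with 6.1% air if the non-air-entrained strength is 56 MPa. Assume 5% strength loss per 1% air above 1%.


Strength loss = (6.1 - 1) * 5 = 25.5%
f'c = 56 * (1 - 25.5/100)
= 41.72 MPa

41.72


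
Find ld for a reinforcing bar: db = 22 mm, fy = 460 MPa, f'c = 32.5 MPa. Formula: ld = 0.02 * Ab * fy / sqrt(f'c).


Ab = pi * 22^2 / 4 = 380.133 mm2
ld = 0.02 * 380.133 * 460 / sqrt(32.5)
= 613.5 mm

613.5


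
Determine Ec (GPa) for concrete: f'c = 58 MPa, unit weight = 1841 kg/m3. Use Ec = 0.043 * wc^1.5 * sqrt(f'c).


Ec = 0.043 * 1841^1.5 * sqrt(58) / 1000
= 25.87 GPa

25.87


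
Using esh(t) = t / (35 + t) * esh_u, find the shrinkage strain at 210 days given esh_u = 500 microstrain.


esh(210) = 210 / (35 + 210) * 500
= 210 / 245 * 500
= 428.6 microstrain

428.6


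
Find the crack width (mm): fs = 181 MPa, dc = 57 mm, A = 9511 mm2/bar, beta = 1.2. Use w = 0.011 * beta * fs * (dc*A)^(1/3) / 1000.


w = 0.011 * beta * fs * (dc * A)^(1/3) / 1000
= 0.011 * 1.2 * 181 * (57 * 9511)^(1/3) / 1000
= 0.195 mm

0.195


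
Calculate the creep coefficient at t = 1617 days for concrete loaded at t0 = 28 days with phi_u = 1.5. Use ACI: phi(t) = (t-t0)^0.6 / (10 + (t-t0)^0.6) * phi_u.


dt = 1617 - 28 = 1589
phi = 1589^0.6 / (10 + 1589^0.6) * 1.5
= 1.339

1.339


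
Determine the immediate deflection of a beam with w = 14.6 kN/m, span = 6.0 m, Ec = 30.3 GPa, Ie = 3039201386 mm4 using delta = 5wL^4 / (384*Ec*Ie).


Convert: L = 6.0 m = 6000 mm, Ec = 30.3 GPa = 30300 MPa
delta = 5 * 14.6 * 6000^4 / (384 * 30300 * 3039201386)
= 2.68 mm

2.68


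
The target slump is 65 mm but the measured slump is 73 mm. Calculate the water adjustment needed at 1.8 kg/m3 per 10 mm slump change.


Difference = 65 - 73 = -8 mm
Water adjustment = -8 * 1.8 / 10 = -1.4 kg/m3

-1.4


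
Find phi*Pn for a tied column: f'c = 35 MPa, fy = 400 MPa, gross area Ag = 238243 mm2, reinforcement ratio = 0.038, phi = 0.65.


Ast = rho * Ag = 0.038 * 238243 = 9053.234 mm2
phi*Pn = 0.65 * 0.80 * (0.85 * 35 * (238243 - 9053.234) + 400 * 9053.234) / 1000
= 5428.64 kN

5428.64


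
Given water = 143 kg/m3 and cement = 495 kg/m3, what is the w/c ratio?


w/c = water / cement
w/c = 143 / 495 = 0.289

0.289


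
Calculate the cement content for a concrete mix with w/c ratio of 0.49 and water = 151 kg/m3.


Cement = water / (w/c)
= 151 / 0.49
= 308.2 kg/m3

308.2


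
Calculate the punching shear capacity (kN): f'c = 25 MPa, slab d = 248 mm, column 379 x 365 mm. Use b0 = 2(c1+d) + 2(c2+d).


b0 = 2*(379 + 248) + 2*(365 + 248) = 2480 mm
Vc = 0.33 * sqrt(25) * 2480 * 248 / 1000
= 1014.82 kN

1014.82


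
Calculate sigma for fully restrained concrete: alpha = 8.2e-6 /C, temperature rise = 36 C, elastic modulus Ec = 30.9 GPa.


sigma = alpha * dT * Ec
= 8.2e-6 * 36 * 30.9 * 1000
= 9.122 MPa

9.122


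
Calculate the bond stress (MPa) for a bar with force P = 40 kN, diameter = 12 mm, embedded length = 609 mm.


u = P / (pi * db * ld)
= 40 * 1000 / (pi * 12 * 609)
= 1.742 MPa

1.742


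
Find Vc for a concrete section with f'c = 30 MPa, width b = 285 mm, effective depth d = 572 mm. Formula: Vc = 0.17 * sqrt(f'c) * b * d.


Vc = 0.17 * sqrt(30) * 285 * 572 / 1000
= 151.79 kN

151.79


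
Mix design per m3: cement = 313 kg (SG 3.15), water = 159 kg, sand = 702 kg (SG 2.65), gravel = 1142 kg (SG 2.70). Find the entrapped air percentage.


Vol cement = 313 / (3.15 * 1000) = 0.099365 m3
Vol water = 159 / 1000 = 0.159 m3
Vol sand = 702 / (2.65 * 1000) = 0.264906 m3
Vol gravel = 1142 / (2.70 * 1000) = 0.422963 m3
Total solid + water volume = 0.946234 m3
Air = (1 - 0.946234) * 100 = 5.38%

5.38


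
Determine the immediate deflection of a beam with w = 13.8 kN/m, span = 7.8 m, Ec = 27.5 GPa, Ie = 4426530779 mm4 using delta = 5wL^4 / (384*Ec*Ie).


Convert: L = 7.8 m = 7800 mm, Ec = 27.5 GPa = 27500 MPa
delta = 5 * 13.8 * 7800^4 / (384 * 27500 * 4426530779)
= 5.46 mm

5.46


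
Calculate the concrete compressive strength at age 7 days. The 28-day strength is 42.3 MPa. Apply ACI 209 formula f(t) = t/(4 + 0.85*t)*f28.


f(7) = 7 / (4 + 0.85 * 7) * 42.3
= 7 / 9.95 * 42.3
= 29.76 MPa

29.76


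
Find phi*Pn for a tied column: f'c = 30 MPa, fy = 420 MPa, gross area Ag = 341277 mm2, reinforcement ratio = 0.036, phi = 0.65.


Ast = rho * Ag = 0.036 * 341277 = 12285.972 mm2
phi*Pn = 0.65 * 0.80 * (0.85 * 30 * (341277 - 12285.972) + 420 * 12285.972) / 1000
= 7045.68 kN

7045.68


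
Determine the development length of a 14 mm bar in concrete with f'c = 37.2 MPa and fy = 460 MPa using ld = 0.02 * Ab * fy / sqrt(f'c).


Ab = pi * 14^2 / 4 = 153.938 mm2
ld = 0.02 * 153.938 * 460 / sqrt(37.2)
= 232.2 mm

232.2


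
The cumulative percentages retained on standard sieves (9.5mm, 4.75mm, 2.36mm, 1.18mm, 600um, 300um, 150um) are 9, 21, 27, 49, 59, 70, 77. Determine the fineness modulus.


FM = sum(cumulative % retained) / 100
= 312 / 100
= 3.12

3.12


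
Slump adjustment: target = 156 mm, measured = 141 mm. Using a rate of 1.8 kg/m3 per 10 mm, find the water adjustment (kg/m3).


Difference = 156 - 141 = 15 mm
Water adjustment = 15 * 1.8 / 10 = 2.7 kg/m3

2.7


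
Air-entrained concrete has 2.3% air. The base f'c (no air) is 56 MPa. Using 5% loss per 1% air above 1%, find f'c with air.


Strength loss = (2.3 - 1) * 5 = 6.5%
f'c = 56 * (1 - 6.5/100)
= 52.36 MPa

52.36


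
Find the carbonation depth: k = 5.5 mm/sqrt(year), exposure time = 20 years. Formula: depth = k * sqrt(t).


depth = k * sqrt(t)
= 5.5 * sqrt(20)
= 24.6 mm

24.6


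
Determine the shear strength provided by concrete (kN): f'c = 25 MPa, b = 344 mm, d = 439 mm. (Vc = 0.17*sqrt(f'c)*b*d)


Vc = 0.17 * sqrt(25) * 344 * 439 / 1000
= 128.36 kN

128.36


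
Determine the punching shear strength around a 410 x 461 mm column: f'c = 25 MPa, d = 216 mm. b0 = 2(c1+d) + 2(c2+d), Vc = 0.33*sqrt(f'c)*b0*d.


b0 = 2*(410 + 216) + 2*(461 + 216) = 2606 mm
Vc = 0.33 * sqrt(25) * 2606 * 216 / 1000
= 928.78 kN

928.78


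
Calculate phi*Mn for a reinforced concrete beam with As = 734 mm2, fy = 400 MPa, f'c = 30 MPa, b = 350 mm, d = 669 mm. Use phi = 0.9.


a = As * fy / (0.85 * f'c * b)
= 734 * 400 / (0.85 * 30 * 350)
= 32.8964 mm
Mn = As * fy * (d - a/2) / 10^6
= 191.5892 kN-m
phi*Mn = 0.9 * 191.5892 = 172.43 kN-m

172.43


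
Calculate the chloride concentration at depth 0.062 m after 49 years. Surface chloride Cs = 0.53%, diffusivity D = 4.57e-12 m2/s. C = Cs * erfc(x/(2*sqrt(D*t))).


t_seconds = 49 * 365.25 * 24 * 3600 = 1546322400.0 s
arg = 0.062 / (2 * sqrt(4.57e-12 * 1546322400.0))
= 0.3688
erfc(0.3688) = 0.602
C = 0.53 * 0.602 = 0.3191%

0.3191


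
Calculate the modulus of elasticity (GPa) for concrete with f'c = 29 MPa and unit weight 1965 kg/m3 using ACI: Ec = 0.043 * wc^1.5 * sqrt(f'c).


Ec = 0.043 * 1965^1.5 * sqrt(29) / 1000
= 20.17 GPa

20.17


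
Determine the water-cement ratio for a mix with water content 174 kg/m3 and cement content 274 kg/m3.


w/c = water / cement
w/c = 174 / 274 = 0.635

0.635


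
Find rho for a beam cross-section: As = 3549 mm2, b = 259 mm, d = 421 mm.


rho = As / (b * d)
= 3549 / (259 * 421)
= 0.0325

0.0325


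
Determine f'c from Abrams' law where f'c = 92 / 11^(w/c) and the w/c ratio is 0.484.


f'c = 92 / 11^0.484
= 92 / 3.192
= 28.82 MPa

28.82


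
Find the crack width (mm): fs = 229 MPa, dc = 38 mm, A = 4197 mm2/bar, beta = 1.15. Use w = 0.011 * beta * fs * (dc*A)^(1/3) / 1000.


w = 0.011 * beta * fs * (dc * A)^(1/3) / 1000
= 0.011 * 1.15 * 229 * (38 * 4197)^(1/3) / 1000
= 0.157 mm

0.157


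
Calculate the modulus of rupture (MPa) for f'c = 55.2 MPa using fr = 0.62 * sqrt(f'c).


fr = 0.62 * sqrt(55.2)
= 4.606 MPa

4.606


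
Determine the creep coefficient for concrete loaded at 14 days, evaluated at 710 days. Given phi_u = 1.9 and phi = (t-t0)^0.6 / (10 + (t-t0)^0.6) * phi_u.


dt = 710 - 14 = 696
phi = 696^0.6 / (10 + 696^0.6) * 1.9
= 1.587

1.587


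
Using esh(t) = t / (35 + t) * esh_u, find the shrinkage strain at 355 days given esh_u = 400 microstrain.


esh(355) = 355 / (35 + 355) * 400
= 355 / 390 * 400
= 364.1 microstrain

364.1


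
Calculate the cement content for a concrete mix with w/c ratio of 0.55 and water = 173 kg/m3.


Cement = water / (w/c)
= 173 / 0.55
= 314.5 kg/m3

314.5


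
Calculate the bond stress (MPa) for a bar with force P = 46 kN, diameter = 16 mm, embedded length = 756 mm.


u = P / (pi * db * ld)
= 46 * 1000 / (pi * 16 * 756)
= 1.211 MPa

1.211


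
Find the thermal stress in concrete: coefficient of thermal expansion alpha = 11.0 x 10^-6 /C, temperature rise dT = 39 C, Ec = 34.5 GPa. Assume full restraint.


sigma = alpha * dT * Ec
= 11.0e-6 * 39 * 34.5 * 1000
= 14.8 MPa

14.8


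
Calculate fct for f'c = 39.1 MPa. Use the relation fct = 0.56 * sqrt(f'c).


fct = 0.56 * sqrt(39.1)
= 0.56 * 6.253
= 3.502 MPa

3.502


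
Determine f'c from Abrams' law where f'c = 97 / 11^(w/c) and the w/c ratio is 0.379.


f'c = 97 / 11^0.379
= 97 / 2.481
= 39.09 MPa

39.09


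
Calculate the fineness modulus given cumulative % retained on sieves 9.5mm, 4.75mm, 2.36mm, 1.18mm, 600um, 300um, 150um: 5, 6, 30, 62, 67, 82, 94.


FM = sum(cumulative % retained) / 100
= 346 / 100
= 3.46

3.46


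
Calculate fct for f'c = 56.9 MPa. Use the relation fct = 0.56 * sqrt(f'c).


fct = 0.56 * sqrt(56.9)
= 0.56 * 7.543
= 4.224 MPa

4.224


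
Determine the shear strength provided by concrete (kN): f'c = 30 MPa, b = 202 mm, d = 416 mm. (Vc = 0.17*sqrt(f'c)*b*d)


Vc = 0.17 * sqrt(30) * 202 * 416 / 1000
= 78.24 kN

78.24


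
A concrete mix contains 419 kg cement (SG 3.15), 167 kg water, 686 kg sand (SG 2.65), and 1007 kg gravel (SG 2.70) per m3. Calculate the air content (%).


Vol cement = 419 / (3.15 * 1000) = 0.133016 m3
Vol water = 167 / 1000 = 0.167 m3
Vol sand = 686 / (2.65 * 1000) = 0.258868 m3
Vol gravel = 1007 / (2.70 * 1000) = 0.372963 m3
Total solid + water volume = 0.931847 m3
Air = (1 - 0.931847) * 100 = 6.82%

6.82


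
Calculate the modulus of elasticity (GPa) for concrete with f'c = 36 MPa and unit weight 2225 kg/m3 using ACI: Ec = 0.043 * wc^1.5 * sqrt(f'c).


Ec = 0.043 * 2225^1.5 * sqrt(36) / 1000
= 27.08 GPa

27.08


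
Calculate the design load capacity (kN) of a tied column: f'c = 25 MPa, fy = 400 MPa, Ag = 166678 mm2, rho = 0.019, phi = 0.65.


Ast = rho * Ag = 0.019 * 166678 = 3166.882 mm2
phi*Pn = 0.65 * 0.80 * (0.85 * 25 * (166678 - 3166.882) + 400 * 3166.882) / 1000
= 2465.51 kN

2465.51


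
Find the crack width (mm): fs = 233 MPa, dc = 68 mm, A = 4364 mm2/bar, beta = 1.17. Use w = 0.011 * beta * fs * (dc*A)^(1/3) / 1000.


w = 0.011 * beta * fs * (dc * A)^(1/3) / 1000
= 0.011 * 1.17 * 233 * (68 * 4364)^(1/3) / 1000
= 0.2 mm

0.2


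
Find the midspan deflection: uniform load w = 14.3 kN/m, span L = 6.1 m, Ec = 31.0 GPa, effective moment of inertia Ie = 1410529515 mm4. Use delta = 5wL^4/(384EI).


Convert: L = 6.1 m = 6100 mm, Ec = 31.0 GPa = 31000 MPa
delta = 5 * 14.3 * 6100^4 / (384 * 31000 * 1410529515)
= 5.9 mm

5.9


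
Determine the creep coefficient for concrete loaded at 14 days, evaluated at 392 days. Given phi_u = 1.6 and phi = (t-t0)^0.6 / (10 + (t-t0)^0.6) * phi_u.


dt = 392 - 14 = 378
phi = 378^0.6 / (10 + 378^0.6) * 1.6
= 1.246

1.246


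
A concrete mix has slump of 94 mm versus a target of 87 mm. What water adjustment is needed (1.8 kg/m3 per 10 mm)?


Difference = 87 - 94 = -7 mm
Water adjustment = -7 * 1.8 / 10 = -1.3 kg/m3

-1.3


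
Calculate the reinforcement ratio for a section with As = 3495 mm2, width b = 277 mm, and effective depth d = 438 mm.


rho = As / (b * d)
= 3495 / (277 * 438)
= 0.0288

0.0288


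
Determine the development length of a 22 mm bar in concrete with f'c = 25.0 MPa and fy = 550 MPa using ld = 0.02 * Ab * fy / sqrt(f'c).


Ab = pi * 22^2 / 4 = 380.133 mm2
ld = 0.02 * 380.133 * 550 / sqrt(25.0)
= 836.3 mm

836.3


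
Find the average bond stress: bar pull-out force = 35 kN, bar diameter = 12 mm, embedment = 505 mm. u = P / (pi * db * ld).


u = P / (pi * db * ld)
= 35 * 1000 / (pi * 12 * 505)
= 1.838 MPa

1.838


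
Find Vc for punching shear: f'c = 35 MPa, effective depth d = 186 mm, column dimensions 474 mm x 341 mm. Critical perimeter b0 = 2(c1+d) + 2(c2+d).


b0 = 2*(474 + 186) + 2*(341 + 186) = 2374 mm
Vc = 0.33 * sqrt(35) * 2374 * 186 / 1000
= 862.07 kN

862.07


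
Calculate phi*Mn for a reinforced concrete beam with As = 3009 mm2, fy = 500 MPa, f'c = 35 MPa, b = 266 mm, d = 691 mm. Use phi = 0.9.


a = As * fy / (0.85 * f'c * b)
= 3009 * 500 / (0.85 * 35 * 266)
= 190.1182 mm
Mn = As * fy * (d - a/2) / 10^6
= 896.5931 kN-m
phi*Mn = 0.9 * 896.5931 = 806.93 kN-m

806.93


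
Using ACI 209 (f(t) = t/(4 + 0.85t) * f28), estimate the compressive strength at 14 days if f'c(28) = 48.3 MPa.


f(14) = 14 / (4 + 0.85 * 14) * 48.3
= 14 / 15.9 * 48.3
= 42.53 MPa

42.53


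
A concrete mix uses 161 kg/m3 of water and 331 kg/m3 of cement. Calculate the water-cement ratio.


w/c = water / cement
w/c = 161 / 331 = 0.486

0.486


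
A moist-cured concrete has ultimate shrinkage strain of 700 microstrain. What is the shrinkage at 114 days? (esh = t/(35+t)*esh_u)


esh(114) = 114 / (35 + 114) * 700
= 114 / 149 * 700
= 535.6 microstrain

535.6


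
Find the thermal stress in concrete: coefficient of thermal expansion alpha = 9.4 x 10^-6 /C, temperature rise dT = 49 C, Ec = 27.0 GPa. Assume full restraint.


sigma = alpha * dT * Ec
= 9.4e-6 * 49 * 27.0 * 1000
= 12.436 MPa

12.436


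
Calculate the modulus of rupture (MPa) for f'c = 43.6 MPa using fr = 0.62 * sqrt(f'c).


fr = 0.62 * sqrt(43.6)
= 4.094 MPa

4.094


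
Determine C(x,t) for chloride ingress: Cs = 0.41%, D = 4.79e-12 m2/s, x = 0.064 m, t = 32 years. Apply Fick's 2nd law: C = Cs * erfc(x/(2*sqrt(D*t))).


t_seconds = 32 * 365.25 * 24 * 3600 = 1009843200.0 s
arg = 0.064 / (2 * sqrt(4.79e-12 * 1009843200.0))
= 0.4601
erfc(0.4601) = 0.5153
C = 0.41 * 0.5153 = 0.2113%

0.2113


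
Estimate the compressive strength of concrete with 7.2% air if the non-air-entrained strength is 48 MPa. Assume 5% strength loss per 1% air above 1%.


Strength loss = (7.2 - 1) * 5 = 31.0%
f'c = 48 * (1 - 31.0/100)
= 33.12 MPa

33.12


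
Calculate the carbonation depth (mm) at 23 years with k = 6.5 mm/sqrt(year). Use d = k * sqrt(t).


depth = k * sqrt(t)
= 6.5 * sqrt(23)
= 31.17 mm

31.17


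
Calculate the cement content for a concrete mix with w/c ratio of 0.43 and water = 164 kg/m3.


Cement = water / (w/c)
= 164 / 0.43
= 381.4 kg/m3

381.4


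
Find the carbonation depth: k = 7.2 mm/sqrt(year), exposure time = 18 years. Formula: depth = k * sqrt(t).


depth = k * sqrt(t)
= 7.2 * sqrt(18)
= 30.55 mm

30.55


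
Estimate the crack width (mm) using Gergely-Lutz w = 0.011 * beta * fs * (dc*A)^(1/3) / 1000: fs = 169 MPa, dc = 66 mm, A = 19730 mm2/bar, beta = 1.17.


w = 0.011 * beta * fs * (dc * A)^(1/3) / 1000
= 0.011 * 1.17 * 169 * (66 * 19730)^(1/3) / 1000
= 0.238 mm

0.238


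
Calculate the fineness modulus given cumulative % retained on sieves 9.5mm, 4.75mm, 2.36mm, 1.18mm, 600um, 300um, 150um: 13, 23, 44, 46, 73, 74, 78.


FM = sum(cumulative % retained) / 100
= 351 / 100
= 3.51

3.51


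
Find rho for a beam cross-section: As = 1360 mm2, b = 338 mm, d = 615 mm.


rho = As / (b * d)
= 1360 / (338 * 615)
= 0.0065

0.0065


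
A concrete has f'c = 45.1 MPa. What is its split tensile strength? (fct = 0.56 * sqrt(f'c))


fct = 0.56 * sqrt(45.1)
= 0.56 * 6.716
= 3.761 MPa

3.761


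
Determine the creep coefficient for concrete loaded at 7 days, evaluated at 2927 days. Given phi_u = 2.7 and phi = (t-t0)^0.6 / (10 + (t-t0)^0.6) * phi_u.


dt = 2927 - 7 = 2920
phi = 2920^0.6 / (10 + 2920^0.6) * 2.7
= 2.492

2.492


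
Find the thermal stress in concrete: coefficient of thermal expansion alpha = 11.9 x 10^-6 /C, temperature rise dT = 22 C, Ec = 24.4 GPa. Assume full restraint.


sigma = alpha * dT * Ec
= 11.9e-6 * 22 * 24.4 * 1000
= 6.388 MPa

6.388


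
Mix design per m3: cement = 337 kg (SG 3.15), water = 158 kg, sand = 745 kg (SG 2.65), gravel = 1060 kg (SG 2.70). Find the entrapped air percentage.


Vol cement = 337 / (3.15 * 1000) = 0.106984 m3
Vol water = 158 / 1000 = 0.158 m3
Vol sand = 745 / (2.65 * 1000) = 0.281132 m3
Vol gravel = 1060 / (2.70 * 1000) = 0.392593 m3
Total solid + water volume = 0.938709 m3
Air = (1 - 0.938709) * 100 = 6.13%

6.13


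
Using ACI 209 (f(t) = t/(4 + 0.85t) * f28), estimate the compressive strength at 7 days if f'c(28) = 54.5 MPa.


f(7) = 7 / (4 + 0.85 * 7) * 54.5
= 7 / 9.95 * 54.5
= 38.34 MPa

38.34


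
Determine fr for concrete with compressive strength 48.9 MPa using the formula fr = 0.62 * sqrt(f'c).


fr = 0.62 * sqrt(48.9)
= 4.336 MPa

4.336


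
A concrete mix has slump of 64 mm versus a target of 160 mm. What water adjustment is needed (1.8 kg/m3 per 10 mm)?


Difference = 160 - 64 = 96 mm
Water adjustment = 96 * 1.8 / 10 = 17.3 kg/m3

17.3


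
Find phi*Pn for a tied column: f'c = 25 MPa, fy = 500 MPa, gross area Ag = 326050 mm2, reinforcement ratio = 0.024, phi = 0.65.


Ast = rho * Ag = 0.024 * 326050 = 7825.2 mm2
phi*Pn = 0.65 * 0.80 * (0.85 * 25 * (326050 - 7825.2) + 500 * 7825.2) / 1000
= 5550.94 kN

5550.94


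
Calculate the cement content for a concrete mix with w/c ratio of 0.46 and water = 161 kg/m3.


Cement = water / (w/c)
= 161 / 0.46
= 350.0 kg/m3

350.0


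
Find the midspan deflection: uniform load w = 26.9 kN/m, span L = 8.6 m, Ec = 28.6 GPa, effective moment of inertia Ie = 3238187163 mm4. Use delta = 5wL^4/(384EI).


Convert: L = 8.6 m = 8600 mm, Ec = 28.6 GPa = 28600 MPa
delta = 5 * 26.9 * 8600^4 / (384 * 28600 * 3238187163)
= 20.69 mm

20.69


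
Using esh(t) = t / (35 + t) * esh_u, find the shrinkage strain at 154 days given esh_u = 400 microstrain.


esh(154) = 154 / (35 + 154) * 400
= 154 / 189 * 400
= 325.9 microstrain

325.9


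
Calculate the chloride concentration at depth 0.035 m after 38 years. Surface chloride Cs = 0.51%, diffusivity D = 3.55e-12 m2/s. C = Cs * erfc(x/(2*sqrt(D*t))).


t_seconds = 38 * 365.25 * 24 * 3600 = 1199188800.0 s
arg = 0.035 / (2 * sqrt(3.55e-12 * 1199188800.0))
= 0.2682
erfc(0.2682) = 0.7045
C = 0.51 * 0.7045 = 0.3593%

0.3593


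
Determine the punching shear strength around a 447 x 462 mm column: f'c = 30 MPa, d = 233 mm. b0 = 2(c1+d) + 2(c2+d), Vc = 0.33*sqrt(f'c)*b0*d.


b0 = 2*(447 + 233) + 2*(462 + 233) = 2750 mm
Vc = 0.33 * sqrt(30) * 2750 * 233 / 1000
= 1158.15 kN

1158.15


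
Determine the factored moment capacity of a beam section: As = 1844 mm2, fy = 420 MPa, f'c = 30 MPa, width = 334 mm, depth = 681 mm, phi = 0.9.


a = As * fy / (0.85 * f'c * b)
= 1844 * 420 / (0.85 * 30 * 334)
= 90.9334 mm
Mn = As * fy * (d - a/2) / 10^6
= 492.2078 kN-m
phi*Mn = 0.9 * 492.2078 = 442.99 kN-m

442.99


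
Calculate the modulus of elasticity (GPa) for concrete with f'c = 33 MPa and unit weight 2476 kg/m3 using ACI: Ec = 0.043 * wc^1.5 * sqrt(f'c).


Ec = 0.043 * 2476^1.5 * sqrt(33) / 1000
= 30.43 GPa

30.43


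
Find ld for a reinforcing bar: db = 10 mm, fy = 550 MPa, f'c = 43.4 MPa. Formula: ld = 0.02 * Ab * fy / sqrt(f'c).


Ab = pi * 10^2 / 4 = 78.54 mm2
ld = 0.02 * 78.54 * 550 / sqrt(43.4)
= 131.1 mm

131.1


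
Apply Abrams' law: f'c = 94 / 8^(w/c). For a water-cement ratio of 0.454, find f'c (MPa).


f'c = 94 / 8^0.454
= 94 / 2.57
= 36.57 MPa

36.57


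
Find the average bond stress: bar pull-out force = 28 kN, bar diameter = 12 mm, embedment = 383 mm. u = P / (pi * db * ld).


u = P / (pi * db * ld)
= 28 * 1000 / (pi * 12 * 383)
= 1.939 MPa

1.939


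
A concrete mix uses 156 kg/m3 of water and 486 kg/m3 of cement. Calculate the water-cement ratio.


w/c = water / cement
w/c = 156 / 486 = 0.321

0.321


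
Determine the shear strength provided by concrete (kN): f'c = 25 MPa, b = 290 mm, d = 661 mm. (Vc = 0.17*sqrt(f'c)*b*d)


Vc = 0.17 * sqrt(25) * 290 * 661 / 1000
= 162.94 kN

162.94


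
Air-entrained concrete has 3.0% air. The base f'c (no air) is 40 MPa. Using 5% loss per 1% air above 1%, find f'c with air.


Strength loss = (3.0 - 1) * 5 = 10.0%
f'c = 40 * (1 - 10.0/100)
= 36.0 MPa

36.0
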